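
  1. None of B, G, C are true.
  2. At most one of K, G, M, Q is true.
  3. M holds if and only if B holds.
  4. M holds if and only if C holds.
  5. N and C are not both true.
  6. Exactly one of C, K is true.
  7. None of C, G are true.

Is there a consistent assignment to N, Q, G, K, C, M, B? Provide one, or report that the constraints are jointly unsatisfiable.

N=T; Q=F; G=F; K=T; C=F; M=F; B=F

  (1) {B, G, C}: 0 true — none ✓
  (2) {K, G, M, Q}: 1 true — at most one ✓
  (3) M=F, B=F — same ✓
  (4) M=F, C=F — same ✓
  (5) N=T, C=F — not both ✓
  (6) {C, K}: 1 true — exactly one ✓
  (7) {C, G}: 0 true — none ✓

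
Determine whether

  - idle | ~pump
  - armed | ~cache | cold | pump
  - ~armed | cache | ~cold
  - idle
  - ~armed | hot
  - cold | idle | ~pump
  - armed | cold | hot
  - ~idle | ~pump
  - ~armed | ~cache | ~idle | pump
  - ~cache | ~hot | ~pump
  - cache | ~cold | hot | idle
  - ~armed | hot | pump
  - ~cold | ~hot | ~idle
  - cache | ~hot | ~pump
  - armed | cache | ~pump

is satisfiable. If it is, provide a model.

cold = True; hot = False; pump = False; idle = True; cache = False; armed = False

Unit clause (idle) forces idle = True.
In (~idle | ~pump) only ~pump is left, so pump = False.
Set cold = True.
  then (~cold | ~hot | ~idle) forces hot = False.
  then (~armed | hot) forces armed = False.
Set cache = False.
All clauses satisfied.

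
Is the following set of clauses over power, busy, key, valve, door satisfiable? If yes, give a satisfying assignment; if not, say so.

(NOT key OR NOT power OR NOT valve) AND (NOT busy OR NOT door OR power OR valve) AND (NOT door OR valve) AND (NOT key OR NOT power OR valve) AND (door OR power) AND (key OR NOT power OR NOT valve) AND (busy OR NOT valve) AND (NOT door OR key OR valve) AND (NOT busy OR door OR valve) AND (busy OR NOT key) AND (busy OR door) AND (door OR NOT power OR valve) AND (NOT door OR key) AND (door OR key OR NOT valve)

Set power = False.
  then (door OR power) forces door = True.
  then (NOT door OR key) forces key = True.
  then (NOT door OR valve) forces valve = True.
  then (busy OR NOT valve) forces busy = True.
All clauses satisfied.

power = False, busy = True, key = True, valve = True, door = True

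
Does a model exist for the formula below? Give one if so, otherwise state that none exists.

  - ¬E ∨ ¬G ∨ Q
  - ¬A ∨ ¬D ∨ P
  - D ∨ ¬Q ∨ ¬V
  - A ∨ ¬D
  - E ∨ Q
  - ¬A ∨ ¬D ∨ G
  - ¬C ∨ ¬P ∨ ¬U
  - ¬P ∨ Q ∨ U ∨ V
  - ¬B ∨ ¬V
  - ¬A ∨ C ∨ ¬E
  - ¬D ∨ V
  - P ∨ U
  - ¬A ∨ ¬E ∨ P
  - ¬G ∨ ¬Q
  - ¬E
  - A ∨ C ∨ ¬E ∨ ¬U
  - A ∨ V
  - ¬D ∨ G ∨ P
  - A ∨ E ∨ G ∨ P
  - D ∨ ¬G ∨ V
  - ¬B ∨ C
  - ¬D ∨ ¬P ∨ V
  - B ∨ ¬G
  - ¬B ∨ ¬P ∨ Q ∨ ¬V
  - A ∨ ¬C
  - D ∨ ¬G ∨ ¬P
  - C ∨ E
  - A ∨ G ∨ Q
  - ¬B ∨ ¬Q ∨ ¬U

Unit clause (¬E) forces E = False.
In (C ∨ E) only C is left, so C = True.
In (E ∨ Q) only Q is left, so Q = True.
In (¬G ∨ ¬Q) only ¬G is left, so G = False.
In (A ∨ ¬C) only A is left, so A = True.
In (¬A ∨ ¬D ∨ G) only ¬D is left, so D = False.
In (D ∨ ¬Q ∨ ¬V) only ¬V is left, so V = False.
Set B = False.
Set P = True.
  then (¬C ∨ ¬P ∨ ¬U) forces U = False.
All clauses satisfied.

E = False; G = False; C = True; B = False; V = False; P = True; D = False; U = False; Q = True; A = True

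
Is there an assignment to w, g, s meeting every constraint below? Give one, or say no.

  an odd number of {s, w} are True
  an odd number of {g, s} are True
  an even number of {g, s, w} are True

w: True, g: True, s: False

{s, w}: 1 true → odd ✓
{g, s}: 1 true → odd ✓
{g, s, w}: 2 true → even ✓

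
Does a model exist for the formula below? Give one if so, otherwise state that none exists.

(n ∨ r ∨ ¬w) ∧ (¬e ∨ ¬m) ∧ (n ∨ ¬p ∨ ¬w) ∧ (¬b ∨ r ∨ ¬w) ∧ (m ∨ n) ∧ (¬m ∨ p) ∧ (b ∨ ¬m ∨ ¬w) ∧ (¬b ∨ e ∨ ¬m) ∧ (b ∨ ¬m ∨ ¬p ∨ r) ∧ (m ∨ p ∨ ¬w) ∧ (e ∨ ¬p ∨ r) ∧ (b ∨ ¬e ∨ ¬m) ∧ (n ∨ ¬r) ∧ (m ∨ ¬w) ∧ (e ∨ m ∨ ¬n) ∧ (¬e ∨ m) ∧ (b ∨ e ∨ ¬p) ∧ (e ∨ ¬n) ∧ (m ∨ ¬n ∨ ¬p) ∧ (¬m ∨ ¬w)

Case e = True:
  (¬e ∨ ¬m) forces m = False.
  Clause (¬e ∨ m) is falsified — contradiction.
Case e = False:
  (e ∨ ¬n) forces n = False.
  (m ∨ n) forces m = True.
  (¬m ∨ p) forces p = True.
  (n ∨ ¬p ∨ ¬w) forces w = False.
  (¬b ∨ e ∨ ¬m) forces b = False.
  Clause (b ∨ e ∨ ¬p) is falsified — contradiction.
Both cases fail, so the formula is unsatisfiable.

No satisfying assignment exists.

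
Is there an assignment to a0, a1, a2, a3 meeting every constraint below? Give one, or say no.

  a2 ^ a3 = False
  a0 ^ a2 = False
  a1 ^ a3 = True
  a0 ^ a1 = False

Adding constraints 1, 2, 3, 4 mod 2: every variable appears an even number of times on the left, so the left side is 0.
But the right sides sum to 1 (mod 2). 0 ≠ 1 — the system is inconsistent.

UNSATISFIABLE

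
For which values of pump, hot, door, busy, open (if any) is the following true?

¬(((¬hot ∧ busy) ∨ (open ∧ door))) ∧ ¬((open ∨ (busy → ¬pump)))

pump: True, hot: True, door: False, busy: True, open: False

  ¬(((¬hot ∧ busy) ∨ (open ∧ door))) = True
    (¬hot ∧ busy) ∨ (open ∧ door) = False
      ¬hot ∧ busy = False
        ¬hot = False
      open ∧ door = False
  ¬((open ∨ (busy → ¬pump))) = True
    open ∨ (busy → ¬pump) = False
      busy → ¬pump = False
        ¬pump = False
Both conjuncts True, so the formula holds.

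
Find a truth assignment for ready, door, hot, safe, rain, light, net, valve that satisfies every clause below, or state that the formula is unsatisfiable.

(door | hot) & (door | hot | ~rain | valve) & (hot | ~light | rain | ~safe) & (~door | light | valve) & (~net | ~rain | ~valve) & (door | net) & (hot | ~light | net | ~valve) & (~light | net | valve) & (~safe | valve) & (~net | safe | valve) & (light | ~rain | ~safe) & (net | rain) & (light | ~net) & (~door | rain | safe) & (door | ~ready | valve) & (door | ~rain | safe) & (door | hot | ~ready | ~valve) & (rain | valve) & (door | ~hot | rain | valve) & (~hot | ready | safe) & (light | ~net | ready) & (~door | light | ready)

ready = True; door = True; hot = True; safe = False; rain = True; light = False; net = False; valve = True

Set ready = True.
Set door = True.
Set hot = True.
Set safe = False.
  then (~door | rain | safe) forces rain = True.
Set light = False.
  then (~door | light | valve) forces valve = True.
  then (~net | ~rain | ~valve) forces net = False.
All clauses satisfied.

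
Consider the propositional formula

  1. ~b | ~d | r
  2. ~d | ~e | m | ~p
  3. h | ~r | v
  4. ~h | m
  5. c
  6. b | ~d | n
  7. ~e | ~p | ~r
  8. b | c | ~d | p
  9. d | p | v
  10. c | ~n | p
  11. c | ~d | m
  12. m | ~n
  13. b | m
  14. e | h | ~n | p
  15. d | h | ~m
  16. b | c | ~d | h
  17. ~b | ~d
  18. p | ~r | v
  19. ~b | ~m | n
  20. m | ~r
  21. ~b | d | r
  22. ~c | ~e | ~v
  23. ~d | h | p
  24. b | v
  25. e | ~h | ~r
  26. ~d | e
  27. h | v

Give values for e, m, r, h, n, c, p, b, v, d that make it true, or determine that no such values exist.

Unit clause (c) forces c = True.
Set e = False.
  then (~d | e) forces d = False.
Set m = True.
  then (d | h | ~m) forces h = True.
  then (e | ~h | ~r) forces r = False.
  then (~b | d | r) forces b = False.
  then (b | v) forces v = True.
Set n = True.
Set p = True.
All clauses satisfied.

e = False, m = True, r = False, h = True, n = True, c = True, p = True, b = False, v = True, d = False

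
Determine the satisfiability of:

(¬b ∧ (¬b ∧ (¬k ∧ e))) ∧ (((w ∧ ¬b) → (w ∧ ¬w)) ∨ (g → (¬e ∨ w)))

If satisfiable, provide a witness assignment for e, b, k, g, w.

e = True; b = False; k = False; g = False; w = False

  ¬b ∧ (¬b ∧ (¬k ∧ e)) = True
    ¬b = True
    ¬b ∧ (¬k ∧ e) = True
      ¬b = True
      ¬k ∧ e = True
        ¬k = True
  ((w ∧ ¬b) → (w ∧ ¬w)) ∨ (g → (¬e ∨ w)) = True
    (w ∧ ¬b) → (w ∧ ¬w) = True
      w ∧ ¬b = False
        ¬b = True
      w ∧ ¬w = False
        ¬w = True
    g → (¬e ∨ w) = True
      ¬e ∨ w = False
        ¬e = False
Both conjuncts True, so the formula holds.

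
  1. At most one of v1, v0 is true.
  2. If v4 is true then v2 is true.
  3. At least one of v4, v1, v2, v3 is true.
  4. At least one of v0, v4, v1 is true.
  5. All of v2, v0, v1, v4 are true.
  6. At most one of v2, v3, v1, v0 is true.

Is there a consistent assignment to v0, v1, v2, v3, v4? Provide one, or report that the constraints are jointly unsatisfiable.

Case v2 = True:
  (5) forces v0 = True.
  Constraint (6) is violated (v2=T, v0=T) — contradiction.
Case v2 = False:
  Constraint (5) is violated (v2=F) — contradiction.
Both cases fail — unsatisfiable.

Unsatisfiable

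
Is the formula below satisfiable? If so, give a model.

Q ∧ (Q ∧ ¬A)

Q: True; A: False

  Q ∧ ¬A = True
    ¬A = True
Both conjuncts True, so the formula holds.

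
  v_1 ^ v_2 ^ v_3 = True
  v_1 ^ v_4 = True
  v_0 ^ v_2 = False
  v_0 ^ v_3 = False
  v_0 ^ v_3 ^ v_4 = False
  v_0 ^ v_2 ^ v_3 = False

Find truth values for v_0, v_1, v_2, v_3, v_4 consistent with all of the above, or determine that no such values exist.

v_0: False; v_1: True; v_2: False; v_3: False; v_4: False

v_1 ^ v_2 ^ v_3 = T ^ F ^ F = True ✓
v_1 ^ v_4 = T ^ F = True ✓
v_0 ^ v_2 = F ^ F = False ✓
v_0 ^ v_3 = F ^ F = False ✓
v_0 ^ v_3 ^ v_4 = F ^ F ^ F = False ✓
v_0 ^ v_2 ^ v_3 = F ^ F ^ F = False ✓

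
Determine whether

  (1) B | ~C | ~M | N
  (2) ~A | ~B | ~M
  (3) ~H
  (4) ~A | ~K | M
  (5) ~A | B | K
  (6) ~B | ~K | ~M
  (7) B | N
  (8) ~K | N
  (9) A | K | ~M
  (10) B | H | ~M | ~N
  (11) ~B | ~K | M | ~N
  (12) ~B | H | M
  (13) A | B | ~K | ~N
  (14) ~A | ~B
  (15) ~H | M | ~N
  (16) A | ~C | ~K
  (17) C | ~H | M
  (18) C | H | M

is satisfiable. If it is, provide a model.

Unit clause (~H) forces H = False.
Try B = True:
  (~B | H | M) forces M = True.
  (~A | ~B | ~M) forces A = False.
  (~B | ~K | ~M) forces K = False.
  clause (A | K | ~M) is falsified — backtrack.
So B = False.
  then (B | N) forces N = True.
  then (B | H | ~M | ~N) forces M = False.
  then (C | H | M) forces C = True.
Set A = False.
  then (A | B | ~K | ~N) forces K = False.
All clauses satisfied.

B=F; H=F; M=F; A=F; N=T; K=F; C=T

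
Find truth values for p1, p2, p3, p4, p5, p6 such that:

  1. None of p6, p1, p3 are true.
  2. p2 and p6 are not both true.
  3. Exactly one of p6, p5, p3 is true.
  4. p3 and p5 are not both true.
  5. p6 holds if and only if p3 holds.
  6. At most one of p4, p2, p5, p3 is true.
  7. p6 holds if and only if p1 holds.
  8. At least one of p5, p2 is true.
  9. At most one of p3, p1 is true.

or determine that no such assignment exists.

p1=F; p2=F; p3=F; p4=F; p5=T; p6=F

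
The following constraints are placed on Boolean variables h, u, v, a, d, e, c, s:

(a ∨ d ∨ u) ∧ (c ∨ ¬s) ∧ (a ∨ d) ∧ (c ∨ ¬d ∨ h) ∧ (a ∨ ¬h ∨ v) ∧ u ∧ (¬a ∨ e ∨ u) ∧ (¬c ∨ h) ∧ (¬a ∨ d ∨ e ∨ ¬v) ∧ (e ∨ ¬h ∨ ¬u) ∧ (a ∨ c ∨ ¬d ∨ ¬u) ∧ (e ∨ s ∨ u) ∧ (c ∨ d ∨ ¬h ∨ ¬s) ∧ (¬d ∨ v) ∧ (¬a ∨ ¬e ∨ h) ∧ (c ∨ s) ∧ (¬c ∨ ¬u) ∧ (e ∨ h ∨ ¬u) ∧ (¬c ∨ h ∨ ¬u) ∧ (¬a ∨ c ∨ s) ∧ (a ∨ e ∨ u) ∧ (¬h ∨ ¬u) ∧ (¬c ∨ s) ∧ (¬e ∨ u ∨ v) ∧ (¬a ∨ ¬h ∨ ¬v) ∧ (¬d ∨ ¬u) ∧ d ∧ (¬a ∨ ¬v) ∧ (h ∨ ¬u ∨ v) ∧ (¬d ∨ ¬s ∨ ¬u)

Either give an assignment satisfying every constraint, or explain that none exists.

Unsatisfiable

Case d = True:
  (u) forces u = True.
  Clause (¬d ∨ ¬u) is falsified — contradiction.
Case d = False:
  Clause (d) is falsified — contradiction.
Both cases fail, so the formula is unsatisfiable.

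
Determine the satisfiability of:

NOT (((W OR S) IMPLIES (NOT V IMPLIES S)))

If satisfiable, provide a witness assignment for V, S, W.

V = False, S = False, W = True

  NOT (((W OR S) IMPLIES (NOT V IMPLIES S))) = True
    (W OR S) IMPLIES (NOT V IMPLIES S) = False
      W OR S = True
      NOT V IMPLIES S = False
        NOT V = True
The formula evaluates to True.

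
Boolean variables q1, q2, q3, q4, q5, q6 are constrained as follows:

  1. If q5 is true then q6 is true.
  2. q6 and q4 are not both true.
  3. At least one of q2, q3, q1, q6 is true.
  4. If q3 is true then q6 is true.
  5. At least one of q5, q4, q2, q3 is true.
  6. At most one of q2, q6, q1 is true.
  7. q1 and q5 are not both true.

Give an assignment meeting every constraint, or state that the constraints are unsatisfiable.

q1=F, q2=F, q3=T, q4=F, q5=F, q6=T

  (1) q5=F ⇒ q6: vacuous ✓
  (2) q6=T, q4=F — not both ✓
  (3) {q2, q3, q1, q6}: 2 true — at least one ✓
  (4) q3=T ⇒ q6: T ✓
  (5) {q5, q4, q2, q3}: 1 true — at least one ✓
  (6) {q2, q6, q1}: 1 true — at most one ✓
  (7) q1=F, q5=F — not both ✓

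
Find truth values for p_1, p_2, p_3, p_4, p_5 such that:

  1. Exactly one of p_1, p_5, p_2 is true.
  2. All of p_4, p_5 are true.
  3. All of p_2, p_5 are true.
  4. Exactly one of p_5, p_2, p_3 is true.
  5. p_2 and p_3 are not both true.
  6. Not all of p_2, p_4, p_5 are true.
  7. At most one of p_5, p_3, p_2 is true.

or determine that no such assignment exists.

Unsatisfiable

Case p_2 = True:
  (1) with p_2=T forces p_1 = False.
  (1) with p_2=T forces p_5 = False.
  Constraint (2) is violated (p_5=F) — contradiction.
Case p_2 = False:
  Constraint (3) is violated (p_2=F) — contradiction.
Both cases fail — unsatisfiable.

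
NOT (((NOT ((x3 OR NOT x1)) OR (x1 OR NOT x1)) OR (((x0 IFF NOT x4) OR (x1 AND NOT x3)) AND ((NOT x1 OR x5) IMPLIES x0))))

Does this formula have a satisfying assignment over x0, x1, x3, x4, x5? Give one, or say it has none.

Unsatisfiable — no assignment works.

Case x1 = True: the formula becomes NOT ((True OR (((x0 IFF NOT x4) OR NOT x3) AND (x5 IMPLIES x0)))) = False.
Case x1 = False: the formula becomes NOT ((True OR ((x0 IFF NOT x4) AND x0))) = False.
Both cases fail — unsatisfiable.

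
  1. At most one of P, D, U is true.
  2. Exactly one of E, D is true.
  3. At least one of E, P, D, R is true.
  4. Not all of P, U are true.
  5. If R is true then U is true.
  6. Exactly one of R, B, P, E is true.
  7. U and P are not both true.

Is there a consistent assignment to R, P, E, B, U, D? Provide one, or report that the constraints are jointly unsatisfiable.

R=F; P=F; E=T; B=F; U=F; D=F

  (1) {P, D, U}: 0 true — at most one ✓
  (2) {E, D}: 1 true — exactly one ✓
  (3) {E, P, D, R}: 1 true — at least one ✓
  (4) {P, U}: 0/2 true — not all ✓
  (5) R=F ⇒ U: vacuous ✓
  (6) {R, B, P, E}: 1 true — exactly one ✓
  (7) U=F, P=F — not both ✓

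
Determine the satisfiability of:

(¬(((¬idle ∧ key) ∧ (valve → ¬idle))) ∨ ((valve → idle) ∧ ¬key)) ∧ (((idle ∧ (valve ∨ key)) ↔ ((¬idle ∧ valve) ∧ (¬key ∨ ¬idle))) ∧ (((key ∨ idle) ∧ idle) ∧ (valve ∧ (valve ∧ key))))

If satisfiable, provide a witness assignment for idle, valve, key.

UNSATISFIABLE

Case idle = True: the formula simplifies to ¬((valve ∨ key)) ∧ (valve ∧ (valve ∧ key)).
  valve = True: the conjunct ¬((valve ∨ key)) becomes ¬((True ∨ key)) = False.
  valve = False: the conjunct valve is False.
Case idle = False: the conjunct idle is False.
Both cases fail — unsatisfiable.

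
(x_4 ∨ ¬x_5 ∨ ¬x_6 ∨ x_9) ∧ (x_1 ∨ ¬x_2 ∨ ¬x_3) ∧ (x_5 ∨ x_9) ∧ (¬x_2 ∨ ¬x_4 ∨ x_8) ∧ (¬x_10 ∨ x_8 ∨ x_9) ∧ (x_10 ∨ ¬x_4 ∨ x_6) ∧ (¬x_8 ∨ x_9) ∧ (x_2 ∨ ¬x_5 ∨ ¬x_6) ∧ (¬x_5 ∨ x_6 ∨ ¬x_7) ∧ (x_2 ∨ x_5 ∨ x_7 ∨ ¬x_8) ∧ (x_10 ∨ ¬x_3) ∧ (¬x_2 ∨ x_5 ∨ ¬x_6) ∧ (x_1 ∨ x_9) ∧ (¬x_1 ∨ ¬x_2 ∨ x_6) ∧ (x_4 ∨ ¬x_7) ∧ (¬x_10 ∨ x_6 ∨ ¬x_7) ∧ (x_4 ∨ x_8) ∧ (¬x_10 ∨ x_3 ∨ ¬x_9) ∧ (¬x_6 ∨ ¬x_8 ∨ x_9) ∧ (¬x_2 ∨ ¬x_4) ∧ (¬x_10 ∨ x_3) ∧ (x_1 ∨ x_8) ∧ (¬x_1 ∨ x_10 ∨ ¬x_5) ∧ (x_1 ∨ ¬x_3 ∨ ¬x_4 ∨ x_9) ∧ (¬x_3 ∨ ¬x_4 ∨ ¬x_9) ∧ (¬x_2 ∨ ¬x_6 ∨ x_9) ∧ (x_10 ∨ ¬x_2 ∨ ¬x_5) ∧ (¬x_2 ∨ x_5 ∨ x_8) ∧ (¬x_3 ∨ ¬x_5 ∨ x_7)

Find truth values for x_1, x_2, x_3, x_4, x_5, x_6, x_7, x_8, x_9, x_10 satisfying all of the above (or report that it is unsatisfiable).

x_1 = False, x_2 = True, x_3 = False, x_4 = False, x_5 = False, x_6 = False, x_7 = False, x_8 = True, x_9 = True, x_10 = False

Set x_1 = False.
  then (x_1 ∨ x_9) forces x_9 = True.
  then (x_1 ∨ x_8) forces x_8 = True.
Set x_2 = True.
  then (x_1 ∨ ¬x_2 ∨ ¬x_3) forces x_3 = False.
  then (¬x_10 ∨ x_3 ∨ ¬x_9) forces x_10 = False.
  then (¬x_2 ∨ ¬x_4) forces x_4 = False.
  then (x_10 ∨ ¬x_2 ∨ ¬x_5) forces x_5 = False.
  then (¬x_2 ∨ x_5 ∨ ¬x_6) forces x_6 = False.
  then (x_4 ∨ ¬x_7) forces x_7 = False.
All clauses satisfied.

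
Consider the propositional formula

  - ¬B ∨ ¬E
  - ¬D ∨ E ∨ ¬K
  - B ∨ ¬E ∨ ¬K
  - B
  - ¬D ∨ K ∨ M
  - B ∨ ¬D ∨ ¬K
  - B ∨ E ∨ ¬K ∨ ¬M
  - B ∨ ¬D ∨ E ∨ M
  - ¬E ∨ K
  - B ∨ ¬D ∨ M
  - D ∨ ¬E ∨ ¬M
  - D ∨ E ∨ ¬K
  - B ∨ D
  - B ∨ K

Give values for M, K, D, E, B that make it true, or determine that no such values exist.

Unit clause (B) forces B = True.
In (¬B ∨ ¬E) only ¬E is left, so E = False.
Set M = False.
Try K = True:
  (¬D ∨ E ∨ ¬K) forces D = False.
  clause (D ∨ E ∨ ¬K) is falsified — backtrack.
So K = False.
  then (¬D ∨ K ∨ M) forces D = False.
All clauses satisfied.

M: False, K: False, D: False, E: False, B: True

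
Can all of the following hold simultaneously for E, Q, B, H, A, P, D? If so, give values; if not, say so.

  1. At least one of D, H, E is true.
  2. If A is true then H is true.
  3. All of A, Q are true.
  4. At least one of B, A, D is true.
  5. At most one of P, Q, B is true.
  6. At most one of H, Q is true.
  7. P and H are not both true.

The formula is unsatisfiable.

Case Q = True:
  (3) forces A = True.
  (2) with A=T forces H = True.
  Constraint (6) is violated (H=T, Q=T) — contradiction.
Case Q = False:
  Constraint (3) is violated (Q=F) — contradiction.
Both cases fail — unsatisfiable.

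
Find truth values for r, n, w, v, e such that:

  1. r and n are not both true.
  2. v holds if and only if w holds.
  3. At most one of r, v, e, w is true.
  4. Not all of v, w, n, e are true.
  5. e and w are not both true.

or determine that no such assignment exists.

r=F, n=F, w=F, v=F, e=T

  (1) r=F, n=F — not both ✓
  (2) v=F, w=F — same ✓
  (3) {r, v, e, w}: 1 true — at most one ✓
  (4) {v, w, n, e}: 1/4 true — not all ✓
  (5) e=T, w=F — not both ✓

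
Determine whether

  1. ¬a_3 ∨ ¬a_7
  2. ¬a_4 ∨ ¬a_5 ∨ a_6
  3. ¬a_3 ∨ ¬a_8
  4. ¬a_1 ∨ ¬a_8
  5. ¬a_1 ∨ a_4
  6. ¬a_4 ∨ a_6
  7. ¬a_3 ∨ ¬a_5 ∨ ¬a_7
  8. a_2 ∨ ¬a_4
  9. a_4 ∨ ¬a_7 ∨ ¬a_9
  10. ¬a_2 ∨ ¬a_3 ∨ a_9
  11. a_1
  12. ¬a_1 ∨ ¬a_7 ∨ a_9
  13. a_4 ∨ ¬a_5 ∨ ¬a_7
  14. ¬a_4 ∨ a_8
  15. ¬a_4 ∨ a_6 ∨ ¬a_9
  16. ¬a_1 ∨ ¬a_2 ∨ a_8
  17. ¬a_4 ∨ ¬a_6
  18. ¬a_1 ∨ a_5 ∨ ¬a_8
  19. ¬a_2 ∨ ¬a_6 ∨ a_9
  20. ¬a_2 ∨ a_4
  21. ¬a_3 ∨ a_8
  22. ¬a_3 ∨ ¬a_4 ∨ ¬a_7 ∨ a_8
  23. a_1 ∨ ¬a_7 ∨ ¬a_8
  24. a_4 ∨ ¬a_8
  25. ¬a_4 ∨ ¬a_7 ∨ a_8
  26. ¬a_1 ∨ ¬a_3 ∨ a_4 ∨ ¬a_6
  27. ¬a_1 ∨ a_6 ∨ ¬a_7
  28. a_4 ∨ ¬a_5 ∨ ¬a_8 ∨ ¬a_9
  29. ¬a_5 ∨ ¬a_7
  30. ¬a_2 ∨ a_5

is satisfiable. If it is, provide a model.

Case a_1 = True:
  (¬a_1 ∨ ¬a_8) forces a_8 = False.
  (¬a_1 ∨ a_4) forces a_4 = True.
  Clause (¬a_4 ∨ a_8) is falsified — contradiction.
Case a_1 = False:
  Clause (a_1) is falsified — contradiction.
Both cases fail, so the formula is unsatisfiable.

Unsatisfiable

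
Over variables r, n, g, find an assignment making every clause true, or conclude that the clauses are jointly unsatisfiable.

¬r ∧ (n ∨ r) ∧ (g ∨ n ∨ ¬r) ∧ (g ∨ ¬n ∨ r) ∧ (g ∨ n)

r=F, n=T, g=T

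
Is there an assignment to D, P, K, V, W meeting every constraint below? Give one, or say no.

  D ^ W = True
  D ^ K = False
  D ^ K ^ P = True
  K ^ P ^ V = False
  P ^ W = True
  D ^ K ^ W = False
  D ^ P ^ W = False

D = True, P = True, K = True, V = False, W = False

D ^ W = T ^ F = True ✓
D ^ K = T ^ T = False ✓
D ^ K ^ P = T ^ T ^ T = True ✓
K ^ P ^ V = T ^ T ^ F = False ✓
P ^ W = T ^ F = True ✓
D ^ K ^ W = T ^ T ^ F = False ✓
D ^ P ^ W = T ^ T ^ F = False ✓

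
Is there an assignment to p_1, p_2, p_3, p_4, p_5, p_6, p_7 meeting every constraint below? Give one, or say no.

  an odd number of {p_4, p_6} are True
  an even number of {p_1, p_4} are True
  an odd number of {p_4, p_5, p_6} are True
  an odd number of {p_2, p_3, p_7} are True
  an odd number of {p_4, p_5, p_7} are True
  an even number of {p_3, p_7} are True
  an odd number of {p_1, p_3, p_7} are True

p_1 = True; p_2 = True; p_3 = False; p_4 = True; p_5 = False; p_6 = False; p_7 = False

{p_4, p_6}: 1 true → odd ✓
{p_1, p_4}: 2 true → even ✓
{p_4, p_5, p_6}: 1 true → odd ✓
{p_2, p_3, p_7}: 1 true → odd ✓
{p_4, p_5, p_7}: 1 true → odd ✓
{p_3, p_7}: 0 true → even ✓
{p_1, p_3, p_7}: 1 true → odd ✓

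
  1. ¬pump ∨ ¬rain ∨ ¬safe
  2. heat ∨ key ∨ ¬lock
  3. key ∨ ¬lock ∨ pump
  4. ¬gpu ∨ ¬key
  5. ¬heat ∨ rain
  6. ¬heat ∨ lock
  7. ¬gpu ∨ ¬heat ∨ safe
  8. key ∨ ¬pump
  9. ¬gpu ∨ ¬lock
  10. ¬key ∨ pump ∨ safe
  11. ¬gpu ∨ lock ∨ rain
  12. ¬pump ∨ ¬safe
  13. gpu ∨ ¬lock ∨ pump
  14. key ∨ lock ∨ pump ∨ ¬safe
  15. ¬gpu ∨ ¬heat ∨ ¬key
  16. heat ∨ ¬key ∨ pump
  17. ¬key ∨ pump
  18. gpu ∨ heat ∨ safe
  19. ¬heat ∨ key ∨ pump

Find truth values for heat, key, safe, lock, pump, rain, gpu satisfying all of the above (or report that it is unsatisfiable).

heat = True, key = True, safe = False, lock = True, pump = True, rain = True, gpu = False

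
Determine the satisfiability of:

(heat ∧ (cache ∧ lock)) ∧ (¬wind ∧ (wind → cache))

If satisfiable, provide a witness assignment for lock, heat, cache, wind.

lock = True; heat = True; cache = True; wind = False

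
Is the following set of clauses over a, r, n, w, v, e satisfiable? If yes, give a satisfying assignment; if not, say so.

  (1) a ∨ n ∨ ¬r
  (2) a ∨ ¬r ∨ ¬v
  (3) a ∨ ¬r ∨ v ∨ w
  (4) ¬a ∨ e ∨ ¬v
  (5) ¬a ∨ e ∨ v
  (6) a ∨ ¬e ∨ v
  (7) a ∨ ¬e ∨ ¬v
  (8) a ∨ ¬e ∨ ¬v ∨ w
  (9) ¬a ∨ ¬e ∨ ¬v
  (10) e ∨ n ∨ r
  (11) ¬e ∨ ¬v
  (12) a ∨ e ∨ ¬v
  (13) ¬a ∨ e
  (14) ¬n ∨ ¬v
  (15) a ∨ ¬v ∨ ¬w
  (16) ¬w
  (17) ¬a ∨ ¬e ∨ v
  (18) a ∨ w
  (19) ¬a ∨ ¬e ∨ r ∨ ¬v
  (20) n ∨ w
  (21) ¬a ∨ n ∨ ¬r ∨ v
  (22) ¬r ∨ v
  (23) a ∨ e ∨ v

Unsatisfiable — no assignment works.

Case a = True:
  (¬a ∨ e) forces e = True.
  (¬a ∨ ¬e ∨ ¬v) forces v = False.
  Clause (¬a ∨ ¬e ∨ v) is falsified — contradiction.
Case a = False:
  (¬w) forces w = False.
  Clause (a ∨ w) is falsified — contradiction.
Both cases fail, so the formula is unsatisfiable.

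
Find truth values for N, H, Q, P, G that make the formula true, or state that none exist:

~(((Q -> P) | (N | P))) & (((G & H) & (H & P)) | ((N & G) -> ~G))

N: False, H: False, Q: True, P: False, G: True

  ~(((Q -> P) | (N | P))) = True
    (Q -> P) | (N | P) = False
      Q -> P = False
      N | P = False
  ((G & H) & (H & P)) | ((N & G) -> ~G) = True
    (G & H) & (H & P) = False
      G & H = False
      H & P = False
    (N & G) -> ~G = True
      N & G = False
      ~G = False
Both conjuncts True, so the formula holds.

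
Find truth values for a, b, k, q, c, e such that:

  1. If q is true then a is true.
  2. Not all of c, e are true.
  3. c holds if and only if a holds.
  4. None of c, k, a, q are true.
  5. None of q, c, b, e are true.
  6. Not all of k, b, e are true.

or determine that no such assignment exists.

a: False; b: False; k: False; q: False; c: False; e: False

  (1) q=F ⇒ a: vacuous ✓
  (2) {c, e}: 0/2 true — not all ✓
  (3) c=F, a=F — same ✓
  (4) {c, k, a, q}: 0 true — none ✓
  (5) {q, c, b, e}: 0 true — none ✓
  (6) {k, b, e}: 0/3 true — not all ✓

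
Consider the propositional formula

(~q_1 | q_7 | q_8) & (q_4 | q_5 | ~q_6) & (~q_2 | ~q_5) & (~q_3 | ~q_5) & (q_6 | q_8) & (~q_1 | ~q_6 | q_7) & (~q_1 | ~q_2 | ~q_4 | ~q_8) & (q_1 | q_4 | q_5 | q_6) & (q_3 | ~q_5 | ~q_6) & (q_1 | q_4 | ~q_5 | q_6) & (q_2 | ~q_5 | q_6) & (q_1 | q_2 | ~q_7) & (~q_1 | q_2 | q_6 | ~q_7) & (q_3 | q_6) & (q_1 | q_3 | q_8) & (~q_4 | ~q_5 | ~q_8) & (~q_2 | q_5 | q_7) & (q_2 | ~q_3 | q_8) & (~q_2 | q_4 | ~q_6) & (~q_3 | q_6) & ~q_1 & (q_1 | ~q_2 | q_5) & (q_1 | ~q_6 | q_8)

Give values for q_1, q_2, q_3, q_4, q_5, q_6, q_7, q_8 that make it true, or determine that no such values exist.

q_1: False; q_2: False; q_3: False; q_4: True; q_5: False; q_6: True; q_7: False; q_8: True

Unit clause (~q_1) forces q_1 = False.
Try q_2 = True:
  (~q_2 | ~q_5) forces q_5 = False.
  clause (q_1 | ~q_2 | q_5) is falsified — backtrack.
So q_2 = False.
  then (q_1 | q_2 | ~q_7) forces q_7 = False.
Set q_3 = False.
  then (q_3 | q_6) forces q_6 = True.
  then (q_1 | q_3 | q_8) forces q_8 = True.
  then (q_3 | ~q_5 | ~q_6) forces q_5 = False.
  then (q_4 | q_5 | ~q_6) forces q_4 = True.
All clauses satisfied.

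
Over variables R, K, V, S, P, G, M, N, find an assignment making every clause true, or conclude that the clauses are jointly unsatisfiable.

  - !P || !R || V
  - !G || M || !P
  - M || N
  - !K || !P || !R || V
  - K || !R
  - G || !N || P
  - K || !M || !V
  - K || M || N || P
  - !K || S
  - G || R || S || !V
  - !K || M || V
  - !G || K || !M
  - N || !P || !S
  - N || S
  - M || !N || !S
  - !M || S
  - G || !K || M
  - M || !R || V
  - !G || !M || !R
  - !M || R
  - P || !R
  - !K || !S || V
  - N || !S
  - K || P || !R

R=T; K=T; V=T; S=T; P=T; G=F; M=T; N=T

Set R = True.
  then (K || !R) forces K = True.
  then (!K || S) forces S = True.
  then (P || !R) forces P = True.
  then (!K || !S || V) forces V = True.
  then (N || !S) forces N = True.
  then (M || !N || !S) forces M = True.
  then (!G || !M || !R) forces G = False.
All clauses satisfied.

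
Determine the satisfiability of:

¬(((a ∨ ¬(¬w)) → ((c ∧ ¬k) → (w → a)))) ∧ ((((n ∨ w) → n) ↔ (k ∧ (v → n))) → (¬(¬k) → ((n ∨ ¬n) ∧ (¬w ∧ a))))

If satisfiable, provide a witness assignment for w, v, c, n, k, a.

w = True, v = True, c = True, n = True, k = False, a = False

  ¬(((a ∨ ¬(¬w)) → ((c ∧ ¬k) → (w → a)))) = True
    (a ∨ ¬(¬w)) → ((c ∧ ¬k) → (w → a)) = False
      a ∨ ¬(¬w) = True
        ¬(¬w) = True
          ¬w = False
      (c ∧ ¬k) → (w → a) = False
        c ∧ ¬k = True
          ¬k = True
        w → a = False
  (((n ∨ w) → n) ↔ (k ∧ (v → n))) → (¬(¬k) → ((n ∨ ¬n) ∧ (¬w ∧ a))) = True
    ((n ∨ w) → n) ↔ (k ∧ (v → n)) = False
      (n ∨ w) → n = True
        n ∨ w = True
      k ∧ (v → n) = False
        v → n = True
    ¬(¬k) → ((n ∨ ¬n) ∧ (¬w ∧ a)) = True
      ¬(¬k) = False
        ¬k = True
      (n ∨ ¬n) ∧ (¬w ∧ a) = False
        n ∨ ¬n = True
          ¬n = False
        ¬w ∧ a = False
          ¬w = False
Both conjuncts True, so the formula holds.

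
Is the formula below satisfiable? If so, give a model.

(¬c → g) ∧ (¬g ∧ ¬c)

The formula is unsatisfiable.

Case c = True: the conjunct ¬c is False.
Case c = False: the formula simplifies to g ∧ ¬g.
  g = True: the conjunct ¬g is False.
  g = False: the conjunct g is False.
Both cases fail — unsatisfiable.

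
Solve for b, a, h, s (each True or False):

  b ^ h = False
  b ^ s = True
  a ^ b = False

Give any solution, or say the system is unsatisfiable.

b: False; a: False; h: False; s: True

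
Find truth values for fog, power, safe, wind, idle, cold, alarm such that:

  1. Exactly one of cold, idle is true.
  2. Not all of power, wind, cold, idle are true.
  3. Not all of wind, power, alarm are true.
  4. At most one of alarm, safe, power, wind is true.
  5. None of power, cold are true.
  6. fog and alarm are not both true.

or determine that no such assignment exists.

fog=F, power=F, safe=T, wind=F, idle=T, cold=F, alarm=F

  (1) {cold, idle}: 1 true — exactly one ✓
  (2) {power, wind, cold, idle}: 1/4 true — not all ✓
  (3) {wind, power, alarm}: 0/3 true — not all ✓
  (4) {alarm, safe, power, wind}: 1 true — at most one ✓
  (5) {power, cold}: 0 true — none ✓
  (6) fog=F, alarm=F — not both ✓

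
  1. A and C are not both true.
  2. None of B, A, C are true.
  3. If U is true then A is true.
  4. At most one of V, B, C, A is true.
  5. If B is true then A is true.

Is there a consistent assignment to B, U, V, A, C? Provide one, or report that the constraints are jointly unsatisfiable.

B = False; U = False; V = False; A = False; C = False

  (1) A=F, C=F — not both ✓
  (2) {B, A, C}: 0 true — none ✓
  (3) U=F ⇒ A: vacuous ✓
  (4) {V, B, C, A}: 0 true — at most one ✓
  (5) B=F ⇒ A: vacuous ✓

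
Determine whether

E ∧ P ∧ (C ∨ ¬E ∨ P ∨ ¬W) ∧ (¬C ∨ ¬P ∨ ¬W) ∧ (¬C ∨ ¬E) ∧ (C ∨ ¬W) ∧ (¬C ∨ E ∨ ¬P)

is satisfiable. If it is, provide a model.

C=F, W=F, E=T, P=T

Unit clause (E) forces E = True.
Unit clause (P) forces P = True.
In (¬C ∨ ¬E) only ¬C is left, so C = False.
In (C ∨ ¬W) only ¬W is left, so W = False.
Check each clause:
  (E): E holds.
  (P): P holds.
  (C ∨ ¬E ∨ P ∨ ¬W): P holds.
  (¬C ∨ ¬P ∨ ¬W): ¬C holds.
  (¬C ∨ ¬E): ¬C holds.
  (C ∨ ¬W): ¬W holds.
  (¬C ∨ E ∨ ¬P): ¬C holds.
All clauses satisfied.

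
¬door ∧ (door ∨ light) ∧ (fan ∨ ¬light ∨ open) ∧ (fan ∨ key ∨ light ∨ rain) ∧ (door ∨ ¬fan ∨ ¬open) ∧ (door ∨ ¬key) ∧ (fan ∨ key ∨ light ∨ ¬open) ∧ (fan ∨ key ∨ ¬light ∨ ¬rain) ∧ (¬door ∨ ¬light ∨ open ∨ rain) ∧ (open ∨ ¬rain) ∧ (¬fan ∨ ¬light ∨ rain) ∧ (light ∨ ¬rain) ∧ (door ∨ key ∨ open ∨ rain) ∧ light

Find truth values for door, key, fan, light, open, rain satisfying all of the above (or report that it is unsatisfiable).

Unit clause (¬door) forces door = False.
In (door ∨ light) only light is left, so light = True.
In (door ∨ ¬key) only ¬key is left, so key = False.
Set fan = False.
  then (fan ∨ ¬light ∨ open) forces open = True.
  then (fan ∨ key ∨ ¬light ∨ ¬rain) forces rain = False.
All clauses satisfied.

door = False, key = False, fan = False, light = True, open = True, rain = False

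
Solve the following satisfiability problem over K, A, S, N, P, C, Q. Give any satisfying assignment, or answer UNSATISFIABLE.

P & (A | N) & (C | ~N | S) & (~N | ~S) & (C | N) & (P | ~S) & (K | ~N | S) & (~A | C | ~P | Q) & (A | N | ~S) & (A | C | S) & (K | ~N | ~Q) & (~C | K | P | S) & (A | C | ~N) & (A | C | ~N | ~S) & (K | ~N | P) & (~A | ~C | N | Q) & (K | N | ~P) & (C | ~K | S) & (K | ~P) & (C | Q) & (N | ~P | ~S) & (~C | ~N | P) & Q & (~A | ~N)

K: True, A: False, S: False, N: True, P: True, C: True, Q: True

Unit clause (P) forces P = True.
In (K | ~P) only K is left, so K = True.
Unit clause (Q) forces Q = True.
Set A = False.
  then (A | N) forces N = True.
  then (~N | ~S) forces S = False.
  then (A | C | S) forces C = True.
All clauses satisfied.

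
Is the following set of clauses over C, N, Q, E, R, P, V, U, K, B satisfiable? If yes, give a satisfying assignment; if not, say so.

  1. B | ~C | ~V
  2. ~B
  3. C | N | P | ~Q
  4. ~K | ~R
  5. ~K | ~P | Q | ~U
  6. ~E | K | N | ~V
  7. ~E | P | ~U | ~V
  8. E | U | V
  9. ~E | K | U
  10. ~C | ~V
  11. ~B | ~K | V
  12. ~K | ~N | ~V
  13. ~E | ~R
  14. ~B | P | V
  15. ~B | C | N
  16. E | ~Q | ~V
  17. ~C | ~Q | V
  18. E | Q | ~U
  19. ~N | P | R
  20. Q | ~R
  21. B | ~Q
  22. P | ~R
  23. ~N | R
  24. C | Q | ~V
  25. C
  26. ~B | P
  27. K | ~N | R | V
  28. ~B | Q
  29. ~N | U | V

Unit clause (~B) forces B = False.
In (B | ~Q) only ~Q is left, so Q = False.
Unit clause (C) forces C = True.
In (B | ~C | ~V) only ~V is left, so V = False.
In (Q | ~R) only ~R is left, so R = False.
In (~N | R) only ~N is left, so N = False.
Try E = False:
  (E | U | V) forces U = True.
  clause (E | Q | ~U) is falsified — backtrack.
So E = True.
Set P = False.
Set U = False.
  then (~E | K | U) forces K = True.
All clauses satisfied.

C: True; N: False; Q: False; E: True; R: False; P: False; V: False; U: False; K: True; B: False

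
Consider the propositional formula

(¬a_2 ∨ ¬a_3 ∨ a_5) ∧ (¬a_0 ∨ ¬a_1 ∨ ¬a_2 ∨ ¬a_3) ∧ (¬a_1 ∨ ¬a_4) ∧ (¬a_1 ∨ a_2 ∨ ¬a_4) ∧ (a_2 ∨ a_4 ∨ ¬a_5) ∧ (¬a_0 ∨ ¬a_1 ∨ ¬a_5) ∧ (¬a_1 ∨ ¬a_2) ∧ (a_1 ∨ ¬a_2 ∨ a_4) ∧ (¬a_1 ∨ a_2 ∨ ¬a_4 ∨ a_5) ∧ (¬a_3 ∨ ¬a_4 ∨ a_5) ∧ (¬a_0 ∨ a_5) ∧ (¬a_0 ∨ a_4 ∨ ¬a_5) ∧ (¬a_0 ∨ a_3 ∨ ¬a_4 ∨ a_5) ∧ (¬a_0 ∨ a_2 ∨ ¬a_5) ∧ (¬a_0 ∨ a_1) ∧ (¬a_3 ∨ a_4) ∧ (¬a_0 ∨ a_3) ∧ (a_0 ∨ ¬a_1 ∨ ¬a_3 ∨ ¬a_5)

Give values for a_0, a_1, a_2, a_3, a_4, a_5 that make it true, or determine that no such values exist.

a_0=F, a_1=F, a_2=F, a_3=F, a_4=T, a_5=T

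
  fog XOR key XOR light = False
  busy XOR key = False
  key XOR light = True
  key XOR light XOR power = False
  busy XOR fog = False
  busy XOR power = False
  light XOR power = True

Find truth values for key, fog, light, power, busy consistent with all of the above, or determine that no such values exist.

key = True; fog = True; light = False; power = True; busy = True

fog XOR key XOR light = T XOR T XOR F = False ✓
busy XOR key = T XOR T = False ✓
key XOR light = T XOR F = True ✓
key XOR light XOR power = T XOR F XOR T = False ✓
busy XOR fog = T XOR T = False ✓
busy XOR power = T XOR T = False ✓
light XOR power = F XOR T = True ✓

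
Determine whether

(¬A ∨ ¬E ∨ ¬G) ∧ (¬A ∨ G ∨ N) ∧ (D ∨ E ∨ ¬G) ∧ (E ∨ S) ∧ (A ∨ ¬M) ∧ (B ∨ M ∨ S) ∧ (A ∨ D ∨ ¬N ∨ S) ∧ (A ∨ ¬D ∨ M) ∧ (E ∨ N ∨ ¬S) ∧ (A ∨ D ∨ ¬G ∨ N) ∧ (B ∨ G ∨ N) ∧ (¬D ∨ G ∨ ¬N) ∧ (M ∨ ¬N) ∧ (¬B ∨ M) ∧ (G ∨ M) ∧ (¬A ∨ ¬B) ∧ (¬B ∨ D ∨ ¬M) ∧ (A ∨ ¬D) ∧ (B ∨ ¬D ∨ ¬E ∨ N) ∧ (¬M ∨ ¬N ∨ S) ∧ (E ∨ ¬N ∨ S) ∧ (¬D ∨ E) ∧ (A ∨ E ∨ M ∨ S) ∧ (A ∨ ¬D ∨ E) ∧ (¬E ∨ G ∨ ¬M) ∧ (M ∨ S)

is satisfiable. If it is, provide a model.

Set B = False.
Set M = True.
  then (A ∨ ¬M) forces A = True.
Try D = True:
  (¬D ∨ E) forces E = True.
  (¬A ∨ ¬E ∨ ¬G) forces G = False.
  clause (¬E ∨ G ∨ ¬M) is falsified — backtrack.
So D = False.
Set N = True.
  then (¬M ∨ ¬N ∨ S) forces S = True.
Try G = True:
  (¬A ∨ ¬E ∨ ¬G) forces E = False.
  clause (D ∨ E ∨ ¬G) is falsified — backtrack.
So G = False.
  then (¬E ∨ G ∨ ¬M) forces E = False.
All clauses satisfied.

B: False; M: True; D: False; N: True; G: False; S: True; E: False; A: True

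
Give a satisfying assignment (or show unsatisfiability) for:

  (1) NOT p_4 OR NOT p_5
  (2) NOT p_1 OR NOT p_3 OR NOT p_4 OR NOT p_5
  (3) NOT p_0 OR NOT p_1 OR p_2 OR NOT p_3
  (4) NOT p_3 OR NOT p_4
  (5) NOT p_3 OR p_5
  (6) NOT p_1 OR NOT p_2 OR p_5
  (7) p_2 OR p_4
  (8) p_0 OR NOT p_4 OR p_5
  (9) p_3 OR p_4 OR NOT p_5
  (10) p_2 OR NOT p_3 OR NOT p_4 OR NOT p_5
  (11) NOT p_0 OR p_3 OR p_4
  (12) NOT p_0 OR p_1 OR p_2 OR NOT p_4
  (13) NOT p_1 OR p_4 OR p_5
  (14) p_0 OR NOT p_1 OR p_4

p_0: True, p_1: True, p_2: True, p_3: True, p_4: False, p_5: True

Set p_0 = True.
Set p_1 = True.
Set p_2 = True.
  then (NOT p_1 OR NOT p_2 OR p_5) forces p_5 = True.
  then (NOT p_4 OR NOT p_5) forces p_4 = False.
  then (p_3 OR p_4 OR NOT p_5) forces p_3 = True.
All clauses satisfied.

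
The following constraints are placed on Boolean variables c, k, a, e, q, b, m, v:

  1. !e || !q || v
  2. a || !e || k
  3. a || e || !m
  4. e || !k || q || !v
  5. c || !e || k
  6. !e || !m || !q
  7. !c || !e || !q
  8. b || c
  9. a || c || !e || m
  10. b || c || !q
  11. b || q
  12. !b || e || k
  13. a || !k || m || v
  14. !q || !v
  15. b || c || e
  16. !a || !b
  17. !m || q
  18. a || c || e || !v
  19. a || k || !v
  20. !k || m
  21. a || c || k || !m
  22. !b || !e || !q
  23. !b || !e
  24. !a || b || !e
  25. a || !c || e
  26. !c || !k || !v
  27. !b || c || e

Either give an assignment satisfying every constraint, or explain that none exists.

Set c = True.
Set k = True.
  then (!k || m) forces m = True.
  then (!c || !k || !v) forces v = False.
  then (!m || q) forces q = True.
  then (!e || !q || v) forces e = False.
  then (a || e || !m) forces a = True.
  then (!a || !b) forces b = False.
All clauses satisfied.

c=T; k=T; a=T; e=F; q=T; b=F; m=T; v=F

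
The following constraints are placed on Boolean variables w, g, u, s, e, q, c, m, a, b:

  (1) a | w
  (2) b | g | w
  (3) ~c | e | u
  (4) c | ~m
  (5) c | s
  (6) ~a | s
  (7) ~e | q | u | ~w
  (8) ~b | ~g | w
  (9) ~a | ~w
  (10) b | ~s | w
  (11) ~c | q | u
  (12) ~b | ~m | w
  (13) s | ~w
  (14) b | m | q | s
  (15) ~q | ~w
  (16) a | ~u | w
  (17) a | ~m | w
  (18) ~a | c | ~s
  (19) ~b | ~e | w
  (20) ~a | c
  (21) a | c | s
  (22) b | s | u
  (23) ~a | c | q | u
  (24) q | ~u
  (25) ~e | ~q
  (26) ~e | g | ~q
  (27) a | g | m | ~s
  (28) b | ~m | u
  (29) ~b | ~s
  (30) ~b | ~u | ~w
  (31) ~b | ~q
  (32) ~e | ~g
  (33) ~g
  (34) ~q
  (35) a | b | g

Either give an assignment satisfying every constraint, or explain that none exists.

Case g = True:
  Clause (~g) is falsified — contradiction.
Case g = False:
  (~q) forces q = False.
  (q | ~u) forces u = False.
  (~c | q | u) forces c = False.
  (c | ~m) forces m = False.
  (c | s) forces s = True.
  (~a | c | ~s) forces a = False.
  Clause (a | g | m | ~s) is falsified — contradiction.
Both cases fail, so the formula is unsatisfiable.

The formula is unsatisfiable.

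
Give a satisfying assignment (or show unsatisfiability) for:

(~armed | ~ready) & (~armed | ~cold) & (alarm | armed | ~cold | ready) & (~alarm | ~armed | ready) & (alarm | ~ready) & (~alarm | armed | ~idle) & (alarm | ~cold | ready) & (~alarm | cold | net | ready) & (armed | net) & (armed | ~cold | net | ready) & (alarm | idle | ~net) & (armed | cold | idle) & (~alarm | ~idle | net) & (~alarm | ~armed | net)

armed = False; net = True; alarm = False; idle = True; cold = False; ready = False

Set armed = False.
  then (armed | net) forces net = True.
Set alarm = False.
  then (alarm | ~ready) forces ready = False.
  then (alarm | ~cold | ready) forces cold = False.
  then (alarm | idle | ~net) forces idle = True.
All clauses satisfied.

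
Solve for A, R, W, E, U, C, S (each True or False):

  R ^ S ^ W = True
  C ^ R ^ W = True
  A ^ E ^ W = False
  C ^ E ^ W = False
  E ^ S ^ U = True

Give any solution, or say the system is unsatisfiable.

A=F; R=F; W=T; E=T; U=F; C=F; S=F

R ^ S ^ W = F ^ F ^ T = True ✓
C ^ R ^ W = F ^ F ^ T = True ✓
A ^ E ^ W = F ^ T ^ T = False ✓
C ^ E ^ W = F ^ T ^ T = False ✓
E ^ S ^ U = T ^ F ^ F = True ✓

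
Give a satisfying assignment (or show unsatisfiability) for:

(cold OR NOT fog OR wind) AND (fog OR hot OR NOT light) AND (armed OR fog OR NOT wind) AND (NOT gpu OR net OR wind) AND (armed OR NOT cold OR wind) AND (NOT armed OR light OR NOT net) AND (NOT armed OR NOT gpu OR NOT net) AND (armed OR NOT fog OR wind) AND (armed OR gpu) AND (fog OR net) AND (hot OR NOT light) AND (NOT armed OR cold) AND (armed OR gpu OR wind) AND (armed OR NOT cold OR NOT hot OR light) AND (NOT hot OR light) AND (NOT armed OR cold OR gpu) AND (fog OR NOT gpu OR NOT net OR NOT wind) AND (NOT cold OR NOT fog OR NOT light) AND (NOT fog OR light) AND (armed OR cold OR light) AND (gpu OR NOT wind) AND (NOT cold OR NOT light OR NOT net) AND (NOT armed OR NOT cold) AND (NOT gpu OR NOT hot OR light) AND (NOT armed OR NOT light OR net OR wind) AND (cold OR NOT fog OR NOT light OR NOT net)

Set light = True.
  then (hot OR NOT light) forces hot = True.
Try cold = True:
  (NOT cold OR NOT fog OR NOT light) forces fog = False.
  (fog OR net) forces net = True.
  clause (NOT cold OR NOT light OR NOT net) is falsified — backtrack.
So cold = False.
  then (NOT armed OR cold) forces armed = False.
  then (armed OR gpu) forces gpu = True.
Set wind = True.
  then (armed OR fog OR NOT wind) forces fog = True.
  then (cold OR NOT fog OR NOT light OR NOT net) forces net = False.
All clauses satisfied.

light=T, cold=F, hot=T, wind=T, armed=F, fog=T, gpu=T, net=F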